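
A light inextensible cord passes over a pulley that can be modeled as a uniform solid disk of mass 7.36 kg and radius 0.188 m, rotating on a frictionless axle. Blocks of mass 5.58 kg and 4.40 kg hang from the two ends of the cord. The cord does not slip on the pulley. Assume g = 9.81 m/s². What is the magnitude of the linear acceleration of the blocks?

I = ½MR² = (1/2)(7.36)(0.188)² = 0.1301 kg·m².
Heavier block: m₁g − T₁ = m₁a. Lighter block: T₂ − m₂g = m₂a.
Pulley: (T₁ − T₂)R = Iα = I(a/R), so T₁ − T₂ = (I/R²)a = (1/2)M_p a = 3.680·a.
Adding the three: (m₁ − m₂)g = (m₁ + m₂ + 3.680)a, so a = (5.58 − 4.40)(9.81)/(5.58 + 4.40 + 3.680) = 0.8474 m/s².

a ≈ 0.847 m/s²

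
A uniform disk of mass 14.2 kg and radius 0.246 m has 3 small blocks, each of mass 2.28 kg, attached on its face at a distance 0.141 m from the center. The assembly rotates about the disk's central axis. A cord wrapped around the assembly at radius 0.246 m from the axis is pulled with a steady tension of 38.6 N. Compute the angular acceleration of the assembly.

I_disk = ½MR² = ½(14.2)(0.246)² = 0.4297 kg·m².
I_blocks = 3·m·r² = 3(2.28)(0.141)² = 0.1360 kg·m².
Total I = 0.5656 kg·m².
τ = F r = (38.6)(0.246) = 9.496 N·m.
α = τ/I = 9.496/0.5656 = 16.79 rad/s².

α ≈ 16.8 rad/s²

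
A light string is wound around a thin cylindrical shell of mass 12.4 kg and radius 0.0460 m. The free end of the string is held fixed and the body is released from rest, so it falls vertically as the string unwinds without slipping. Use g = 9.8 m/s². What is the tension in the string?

Translation: Mg − T = Ma. Rotation about the center: TR = Iα with I = MR².
With a = αR: T = (I/R²)a = M a, so Mg = (1 + 1.000)Ma.
a = g/(1 + 1.000) = 9.8/2.000 = 4.900 m/s².
T = 1.000·M·a = (1.000)(12.4)(4.900) = 60.76 N.

T ≈ 60.8 N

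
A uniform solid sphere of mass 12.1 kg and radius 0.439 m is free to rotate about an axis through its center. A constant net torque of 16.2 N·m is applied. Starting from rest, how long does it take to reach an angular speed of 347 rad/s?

t ≈ 20.0 s

I = (2/5)MR² = (2/5)(12.1)(0.439)² = 0.9328 kg·m².
α = τ/I = 16.2/0.9328 = 17.37 rad/s².
ω = αt ⇒ t = ω/α = 347/17.37 = 19.98 s.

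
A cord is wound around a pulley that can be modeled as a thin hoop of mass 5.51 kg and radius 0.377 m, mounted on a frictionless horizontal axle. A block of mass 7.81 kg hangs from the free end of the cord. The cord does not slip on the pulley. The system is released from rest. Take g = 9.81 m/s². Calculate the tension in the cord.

T ≈ 31.7 N

I = MR² = (5.51)(0.377)² = 0.7831 kg·m².
Block: mg − T = ma. Pulley: TR = Iα. No-slip: a = αR, so T = (I/R²)a = 5.510·a.
Then mg = (m + 5.510)a, so a = (7.81)(9.81)/(7.81 + 5.510) = 5.752 m/s².
T = 5.510·a = 31.69 N.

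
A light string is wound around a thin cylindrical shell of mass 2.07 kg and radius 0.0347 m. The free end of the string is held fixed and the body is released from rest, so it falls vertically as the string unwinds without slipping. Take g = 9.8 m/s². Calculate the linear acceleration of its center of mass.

Translation: Mg − T = Ma. Rotation about the center: TR = Iα with I = MR².
With a = αR: T = (I/R²)a = M a, so Mg = (1 + 1.000)Ma.
a = g/(1 + 1.000) = 9.8/2.000 = 4.900 m/s².

a ≈ 4.90 m/s²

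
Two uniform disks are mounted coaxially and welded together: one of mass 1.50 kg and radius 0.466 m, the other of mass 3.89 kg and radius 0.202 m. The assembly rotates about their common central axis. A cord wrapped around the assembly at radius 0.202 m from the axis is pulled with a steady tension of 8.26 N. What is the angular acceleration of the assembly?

α ≈ 6.89 rad/s²

I = ½M₁R₁² + ½M₂R₂² = ½(1.50)(0.466)² + ½(3.89)(0.202)² = 0.2422 kg·m².
τ = F r = (8.26)(0.202) = 1.669 N·m.
α = τ/I = 1.669/0.2422 = 6.888 rad/s².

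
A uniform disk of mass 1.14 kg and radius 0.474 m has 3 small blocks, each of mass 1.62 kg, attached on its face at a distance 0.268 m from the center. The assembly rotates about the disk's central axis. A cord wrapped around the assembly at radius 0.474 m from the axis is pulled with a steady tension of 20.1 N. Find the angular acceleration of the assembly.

I_disk = ½MR² = ½(1.14)(0.474)² = 0.1281 kg·m².
I_blocks = 3·m·r² = 3(1.62)(0.268)² = 0.3491 kg·m².
Total I = 0.4771 kg·m².
τ = F r = (20.1)(0.474) = 9.527 N·m.
α = τ/I = 9.527/0.4771 = 19.97 rad/s².

α ≈ 20.0 rad/s²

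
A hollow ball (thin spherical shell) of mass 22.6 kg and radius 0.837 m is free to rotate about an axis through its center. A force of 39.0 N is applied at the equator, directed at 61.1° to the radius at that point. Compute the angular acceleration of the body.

I = (2/3)MR² = (2/3)(22.6)(0.837)² = 10.56 kg·m².
Only the tangential component produces torque: τ = F R sinθ = (39.0)(0.837) sin 61.1° = 28.58 N·m.
From τ = Iα: α = 28.58/10.56 = 2.707 rad/s².

α ≈ 2.71 rad/s²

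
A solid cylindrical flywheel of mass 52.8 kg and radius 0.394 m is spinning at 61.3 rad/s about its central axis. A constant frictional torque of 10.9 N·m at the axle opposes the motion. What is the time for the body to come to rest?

t ≈ 23.0 s

I = ½MR² = (1/2)(52.8)(0.394)² = 4.098 kg·m².
The net torque has magnitude 10.9 N·m, opposing ω.
|α| = τ/I = 10.90/4.098 = 2.660 rad/s² (deceleration).
0 = ω₀ − |α|t ⇒ t = ω₀/|α| = 61.3/2.660 = 23.05 s.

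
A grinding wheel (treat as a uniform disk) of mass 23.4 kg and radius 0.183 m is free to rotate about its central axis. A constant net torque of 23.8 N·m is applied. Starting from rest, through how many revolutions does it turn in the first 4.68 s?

I = ½MR² = (1/2)(23.4)(0.183)² = 0.3918 kg·m².
α = τ/I = 23.8/0.3918 = 60.74 rad/s².
θ = ½αt² = ½(60.74)(4.68)² = 665.2 rad.
Revolutions = θ/(2π) = 105.9.

≈ 106 revolutions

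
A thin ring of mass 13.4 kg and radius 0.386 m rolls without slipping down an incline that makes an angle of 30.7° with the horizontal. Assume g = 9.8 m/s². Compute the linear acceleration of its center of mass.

Translation along the incline: Mg sinθ − f = Ma.
Rotation about the center: fR = Iα with I = MR². No-slip gives a = αR, so f = (I/R²)a = M a.
Substituting: Mg sinθ = (1 + 1.000)Ma, so a = g sinθ/(1 + 1.000) = (9.8) sin 30.7° / 2.000 = 2.502 m/s².

a ≈ 2.50 m/s²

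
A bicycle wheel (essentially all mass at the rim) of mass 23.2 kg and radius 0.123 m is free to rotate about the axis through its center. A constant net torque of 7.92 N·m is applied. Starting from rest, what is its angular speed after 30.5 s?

ω ≈ 688 rad/s

I = MR² = (23.2)(0.123)² = 0.3510 kg·m².
α = τ/I = 7.92/0.3510 = 22.56 rad/s².
ω = ω₀ + αt = 0 + (22.56)(30.5) = 688.2 rad/s.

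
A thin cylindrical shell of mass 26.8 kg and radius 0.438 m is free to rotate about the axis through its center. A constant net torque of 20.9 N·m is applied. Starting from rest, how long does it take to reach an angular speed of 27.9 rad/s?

t ≈ 6.86 s

I = MR² = (26.8)(0.438)² = 5.141 kg·m².
α = τ/I = 20.9/5.141 = 4.065 rad/s².
ω = αt ⇒ t = ω/α = 27.9/4.065 = 6.863 s.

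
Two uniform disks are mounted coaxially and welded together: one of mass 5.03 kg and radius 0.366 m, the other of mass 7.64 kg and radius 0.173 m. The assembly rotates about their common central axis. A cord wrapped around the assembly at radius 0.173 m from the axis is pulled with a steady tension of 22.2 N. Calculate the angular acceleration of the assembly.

α ≈ 8.51 rad/s²

I = ½M₁R₁² + ½M₂R₂² = ½(5.03)(0.366)² + ½(7.64)(0.173)² = 0.4512 kg·m².
τ = F r = (22.2)(0.173) = 3.841 N·m.
α = τ/I = 3.841/0.4512 = 8.511 rad/s².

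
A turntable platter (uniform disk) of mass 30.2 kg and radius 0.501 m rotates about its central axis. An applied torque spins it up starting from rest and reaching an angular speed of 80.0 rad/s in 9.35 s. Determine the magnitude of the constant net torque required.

I = ½MR² = (1/2)(30.2)(0.501)² = 3.790 kg·m².
α = Δω/Δt = (80.0 − 0)/9.35 = 8.556 rad/s².
τ = Iα = (3.790)(8.556) = 32.43 N·m.

τ ≈ 32.4 N·m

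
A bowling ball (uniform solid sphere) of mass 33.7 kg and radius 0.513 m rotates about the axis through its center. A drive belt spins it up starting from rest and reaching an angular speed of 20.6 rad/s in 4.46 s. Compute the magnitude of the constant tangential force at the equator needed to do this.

F ≈ 31.9 N

I = (2/5)MR² = (2/5)(33.7)(0.513)² = 3.548 kg·m².
α = Δω/Δt = (20.6 − 0)/4.46 = 4.619 rad/s².
The required torque is τ = Iα = (3.548)(4.619) = 16.39 N·m.
A tangential force at the equator gives τ = FR, so F = τ/R = 16.39/0.513 = 31.94 N.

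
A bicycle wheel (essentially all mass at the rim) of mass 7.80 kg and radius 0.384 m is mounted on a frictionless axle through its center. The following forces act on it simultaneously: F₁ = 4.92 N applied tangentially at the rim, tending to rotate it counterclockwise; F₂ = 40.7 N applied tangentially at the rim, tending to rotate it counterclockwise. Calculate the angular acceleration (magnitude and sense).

α ≈ 15.2 rad/s², counterclockwise

I = MR² = (7.80)(0.384)² = 1.150 kg·m².
Taking counterclockwise as positive: τ₁ = +(4.92)(0.384) = +1.889 N·m; τ₂ = +(40.7)(0.384) = +15.63 N·m.
Net torque τ = 17.52 N·m.
α = τ/I = 17.52/1.150 = 15.23 rad/s².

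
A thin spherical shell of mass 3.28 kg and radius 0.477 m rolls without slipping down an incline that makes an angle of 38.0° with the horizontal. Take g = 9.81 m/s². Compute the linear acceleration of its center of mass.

Translation along the incline: Mg sinθ − f = Ma.
Rotation about the center: fR = Iα with I = (2/3)MR². No-slip gives a = αR, so f = (I/R²)a = (2/3)M a.
Substituting: Mg sinθ = (1 + 0.6667)Ma, so a = g sinθ/(1 + 0.6667) = (9.81) sin 38.0° / 1.667 = 3.624 m/s².

a ≈ 3.62 m/s²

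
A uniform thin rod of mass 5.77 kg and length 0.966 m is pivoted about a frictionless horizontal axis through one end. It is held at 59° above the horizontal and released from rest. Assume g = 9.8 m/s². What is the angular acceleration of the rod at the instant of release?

α ≈ 7.84 rad/s²

About the pivot, I = (1/3)ML² = (1/3)(5.77)(0.966)² = 1.795 kg·m².
The weight acts at the center, a distance L/2 = 0.4830 m from the pivot; τ = Mg(L/2) cos 59° = 14.07 N·m.
α = τ/I = 14.07/1.795 = 7.838 rad/s².
(Equivalently α = (3g/(2L)) cos 59° = 7.838 rad/s².)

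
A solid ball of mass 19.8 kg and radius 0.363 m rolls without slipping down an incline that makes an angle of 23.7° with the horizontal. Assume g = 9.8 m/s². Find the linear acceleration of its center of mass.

Translation along the incline: Mg sinθ − f = Ma.
Rotation about the center: fR = Iα with I = (2/5)MR². No-slip gives a = αR, so f = (I/R²)a = (2/5)M a.
Substituting: Mg sinθ = (1 + 0.4000)Ma, so a = g sinθ/(1 + 0.4000) = (9.8) sin 23.7° / 1.400 = 2.814 m/s².

a ≈ 2.81 m/s²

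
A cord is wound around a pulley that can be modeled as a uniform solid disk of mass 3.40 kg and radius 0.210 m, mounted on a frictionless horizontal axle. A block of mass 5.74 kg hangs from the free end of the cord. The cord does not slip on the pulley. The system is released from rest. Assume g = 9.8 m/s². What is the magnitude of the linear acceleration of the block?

a ≈ 7.56 m/s²

I = ½MR² = (1/2)(3.40)(0.210)² = 0.07497 kg·m².
Block: mg − T = ma. Pulley: TR = Iα. No-slip: a = αR, so T = (I/R²)a = 1.700·a.
Then mg = (m + 1.700)a, so a = (5.74)(9.8)/(5.74 + 1.700) = 7.561 m/s².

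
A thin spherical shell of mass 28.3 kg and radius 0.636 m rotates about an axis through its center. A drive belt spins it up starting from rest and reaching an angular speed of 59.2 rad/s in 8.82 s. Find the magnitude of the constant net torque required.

I = (2/3)MR² = (2/3)(28.3)(0.636)² = 7.631 kg·m².
α = Δω/Δt = (59.2 − 0)/8.82 = 6.712 rad/s².
τ = Iα = (7.631)(6.712) = 51.22 N·m.

τ ≈ 51.2 N·m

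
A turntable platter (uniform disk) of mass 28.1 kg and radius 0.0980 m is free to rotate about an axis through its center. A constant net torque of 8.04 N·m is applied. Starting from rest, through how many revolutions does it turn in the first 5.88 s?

I = ½MR² = (1/2)(28.1)(0.0980)² = 0.1349 kg·m².
α = τ/I = 8.04/0.1349 = 59.58 rad/s².
θ = ½αt² = ½(59.58)(5.88)² = 1030 rad.
Revolutions = θ/(2π) = 163.9.

≈ 164 revolutions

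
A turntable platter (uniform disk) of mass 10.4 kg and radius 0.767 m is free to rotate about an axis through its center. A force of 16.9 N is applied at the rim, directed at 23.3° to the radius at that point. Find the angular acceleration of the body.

α ≈ 1.68 rad/s²

I = ½MR² = (1/2)(10.4)(0.767)² = 3.059 kg·m².
Only the tangential component produces torque: τ = F R sinθ = (16.9)(0.767) sin 23.3° = 5.127 N·m.
Newton's second law for rotation, τ = Iα, gives α = τ/I = 5.127/3.059 = 1.676 rad/s².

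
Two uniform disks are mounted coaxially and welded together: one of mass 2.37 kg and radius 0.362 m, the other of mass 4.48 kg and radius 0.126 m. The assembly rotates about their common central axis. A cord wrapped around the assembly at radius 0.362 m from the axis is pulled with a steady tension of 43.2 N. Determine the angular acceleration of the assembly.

I = ½M₁R₁² + ½M₂R₂² = ½(2.37)(0.362)² + ½(4.48)(0.126)² = 0.1908 kg·m².
τ = F r = (43.2)(0.362) = 15.64 N·m.
α = τ/I = 15.64/0.1908 = 81.94 rad/s².

α ≈ 81.9 rad/s²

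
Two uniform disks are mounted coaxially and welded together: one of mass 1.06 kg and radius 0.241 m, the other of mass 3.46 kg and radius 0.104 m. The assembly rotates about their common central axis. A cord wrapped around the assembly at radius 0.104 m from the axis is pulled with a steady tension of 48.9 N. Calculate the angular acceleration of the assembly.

α ≈ 103 rad/s²

I = ½M₁R₁² + ½M₂R₂² = ½(1.06)(0.241)² + ½(3.46)(0.104)² = 0.04949 kg·m².
τ = F r = (48.9)(0.104) = 5.086 N·m.
α = τ/I = 5.086/0.04949 = 102.8 rad/s².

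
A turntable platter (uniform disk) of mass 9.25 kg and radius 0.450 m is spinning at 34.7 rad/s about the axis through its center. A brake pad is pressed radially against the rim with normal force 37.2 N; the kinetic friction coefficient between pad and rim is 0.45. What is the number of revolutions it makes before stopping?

I = ½MR² = (1/2)(9.25)(0.450)² = 0.9366 kg·m².
Friction force f = μN = (0.45)(37.2) = 16.74 N at the rim; torque magnitude τ = fR = 7.533 N·m, opposing ω.
|α| = τ/I = 7.533/0.9366 = 8.043 rad/s² (deceleration).
ω² = ω₀² − 2|α|θ with ω = 0 ⇒ θ = ω₀²/(2|α|) = 74.85 rad = 11.91 rev.

≈ 11.9 revolutions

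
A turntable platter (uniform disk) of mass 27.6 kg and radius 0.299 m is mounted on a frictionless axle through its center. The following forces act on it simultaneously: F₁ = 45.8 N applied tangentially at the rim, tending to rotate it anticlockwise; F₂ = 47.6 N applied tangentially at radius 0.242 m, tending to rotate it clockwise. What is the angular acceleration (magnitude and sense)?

α ≈ 1.76 rad/s², anticlockwise

I = ½MR² = (1/2)(27.6)(0.299)² = 1.234 kg·m².
Taking anticlockwise as positive: τ₁ = +(45.8)(0.299) = +13.69 N·m; τ₂ = −(47.6)(0.242) = −11.52 N·m.
Net torque τ = 2.175 N·m.
α = τ/I = 2.175/1.234 = 1.763 rad/s².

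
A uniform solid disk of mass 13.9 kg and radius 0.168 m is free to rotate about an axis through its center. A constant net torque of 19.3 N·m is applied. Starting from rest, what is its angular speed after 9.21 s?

I = ½MR² = (1/2)(13.9)(0.168)² = 0.1962 kg·m².
α = τ/I = 19.3/0.1962 = 98.39 rad/s².
ω = ω₀ + αt = 0 + (98.39)(9.21) = 906.2 rad/s.

ω ≈ 906 rad/s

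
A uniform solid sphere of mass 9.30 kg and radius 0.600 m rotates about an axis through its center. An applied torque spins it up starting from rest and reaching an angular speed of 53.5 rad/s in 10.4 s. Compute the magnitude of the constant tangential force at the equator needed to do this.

I = (2/5)MR² = (2/5)(9.30)(0.600)² = 1.339 kg·m².
α = Δω/Δt = (53.5 − 0)/10.4 = 5.144 rad/s².
The required torque is τ = Iα = (1.339)(5.144) = 6.889 N·m.
A tangential force at the equator gives τ = FR, so F = τ/R = 6.889/0.600 = 11.48 N.

F ≈ 11.5 N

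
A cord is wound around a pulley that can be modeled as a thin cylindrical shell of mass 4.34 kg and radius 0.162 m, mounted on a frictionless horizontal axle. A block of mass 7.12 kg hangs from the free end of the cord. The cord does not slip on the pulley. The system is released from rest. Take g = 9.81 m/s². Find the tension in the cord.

T ≈ 26.5 N

I = MR² = (4.34)(0.162)² = 0.1139 kg·m².
Block: mg − T = ma. Pulley: TR = Iα. No-slip: a = αR, so T = (I/R²)a = 4.340·a.
Then mg = (m + 4.340)a, so a = (7.12)(9.81)/(7.12 + 4.340) = 6.095 m/s².
T = 4.340·a = 26.45 N.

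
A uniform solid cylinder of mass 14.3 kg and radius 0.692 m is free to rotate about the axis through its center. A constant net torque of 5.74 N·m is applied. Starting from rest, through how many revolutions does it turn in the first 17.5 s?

≈ 40.9 revolutions

I = ½MR² = (1/2)(14.3)(0.692)² = 3.424 kg·m².
α = τ/I = 5.74/3.424 = 1.676 rad/s².
θ = ½αt² = ½(1.676)(17.5)² = 256.7 rad.
Revolutions = θ/(2π) = 40.86.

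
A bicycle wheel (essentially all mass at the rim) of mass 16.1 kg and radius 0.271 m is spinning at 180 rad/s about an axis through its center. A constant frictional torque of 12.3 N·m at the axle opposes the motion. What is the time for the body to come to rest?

I = MR² = (16.1)(0.271)² = 1.182 kg·m².
The net torque has magnitude 12.3 N·m, opposing ω.
|α| = τ/I = 12.30/1.182 = 10.40 rad/s² (deceleration).
0 = ω₀ − |α|t ⇒ t = ω₀/|α| = 180/10.40 = 17.30 s.

t ≈ 17.3 s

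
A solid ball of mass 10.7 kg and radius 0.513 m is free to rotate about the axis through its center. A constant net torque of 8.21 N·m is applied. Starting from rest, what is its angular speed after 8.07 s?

ω ≈ 58.8 rad/s

I = (2/5)MR² = (2/5)(10.7)(0.513)² = 1.126 kg·m².
α = τ/I = 8.21/1.126 = 7.289 rad/s².
ω = ω₀ + αt = 0 + (7.289)(8.07) = 58.82 rad/s.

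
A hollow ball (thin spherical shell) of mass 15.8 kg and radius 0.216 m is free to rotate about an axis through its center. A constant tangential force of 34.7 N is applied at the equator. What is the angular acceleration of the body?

α ≈ 15.3 rad/s²

I = (2/3)MR² = (2/3)(15.8)(0.216)² = 0.4914 kg·m².
τ = F R = (34.7)(0.216) = 7.495 N·m.
From τ = Iα: α = 7.495/0.4914 = 15.25 rad/s².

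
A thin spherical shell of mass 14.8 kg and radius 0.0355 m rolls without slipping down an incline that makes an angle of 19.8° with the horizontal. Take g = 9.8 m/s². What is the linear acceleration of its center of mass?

a ≈ 1.99 m/s²

Translation along the incline: Mg sinθ − f = Ma.
Rotation about the center: fR = Iα with I = (2/3)MR². No-slip gives a = αR, so f = (I/R²)a = (2/3)M a.
Substituting: Mg sinθ = (1 + 0.6667)Ma, so a = g sinθ/(1 + 0.6667) = (9.8) sin 19.8° / 1.667 = 1.992 m/s².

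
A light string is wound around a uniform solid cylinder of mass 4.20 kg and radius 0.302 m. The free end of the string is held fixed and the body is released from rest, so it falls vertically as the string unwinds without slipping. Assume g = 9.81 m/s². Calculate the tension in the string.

T ≈ 13.7 N

Translation: Mg − T = Ma. Rotation about the center: TR = Iα with I = ½MR².
With a = αR: T = (I/R²)a = (1/2)M a, so Mg = (1 + 0.5000)Ma.
a = g/(1 + 0.5000) = 9.81/1.500 = 6.540 m/s².
T = 0.5000·M·a = (0.5000)(4.20)(6.540) = 13.73 N.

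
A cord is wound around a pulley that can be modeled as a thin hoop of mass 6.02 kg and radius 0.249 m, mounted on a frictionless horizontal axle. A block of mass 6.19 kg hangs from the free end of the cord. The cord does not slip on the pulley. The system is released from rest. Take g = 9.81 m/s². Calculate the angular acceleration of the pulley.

I = MR² = (6.02)(0.249)² = 0.3732 kg·m².
Block: mg − T = ma. Pulley: TR = Iα. No-slip: a = αR, so T = (I/R²)a = 6.020·a.
Then mg = (m + 6.020)a, so a = (6.19)(9.81)/(6.19 + 6.020) = 4.973 m/s².
α = a/R = 4.973/0.249 = 19.97 rad/s².

α ≈ 20.0 rad/s²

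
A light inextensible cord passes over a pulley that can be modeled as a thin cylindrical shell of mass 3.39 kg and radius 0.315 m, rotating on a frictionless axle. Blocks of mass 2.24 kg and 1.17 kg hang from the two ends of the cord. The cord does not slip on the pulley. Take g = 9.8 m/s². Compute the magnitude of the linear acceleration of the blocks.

I = MR² = (3.39)(0.315)² = 0.3364 kg·m².
Heavier block: m₁g − T₁ = m₁a. Lighter block: T₂ − m₂g = m₂a.
Pulley: (T₁ − T₂)R = Iα = I(a/R), so T₁ − T₂ = (I/R²)a = 1·M_p a = 3.390·a.
Adding the three: (m₁ − m₂)g = (m₁ + m₂ + 3.390)a, so a = (2.24 − 1.17)(9.8)/(2.24 + 1.17 + 3.390) = 1.542 m/s².

a ≈ 1.54 m/s²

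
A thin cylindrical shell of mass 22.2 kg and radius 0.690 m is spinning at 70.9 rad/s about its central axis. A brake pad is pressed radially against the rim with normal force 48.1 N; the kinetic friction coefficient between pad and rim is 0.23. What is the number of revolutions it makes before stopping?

≈ 554 revolutions

I = MR² = (22.2)(0.690)² = 10.57 kg·m².
Friction force f = μN = (0.23)(48.1) = 11.06 N at the rim; torque magnitude τ = fR = 7.633 N·m, opposing ω.
|α| = τ/I = 7.633/10.57 = 0.7222 rad/s² (deceleration).
ω² = ω₀² − 2|α|θ with ω = 0 ⇒ θ = ω₀²/(2|α|) = 3480 rad = 553.9 rev.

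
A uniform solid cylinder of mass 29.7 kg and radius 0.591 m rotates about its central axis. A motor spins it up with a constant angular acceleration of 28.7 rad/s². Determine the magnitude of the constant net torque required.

I = ½MR² = (1/2)(29.7)(0.591)² = 5.187 kg·m².
τ = Iα = (5.187)(28.70) = 148.9 N·m.

τ ≈ 149 N·m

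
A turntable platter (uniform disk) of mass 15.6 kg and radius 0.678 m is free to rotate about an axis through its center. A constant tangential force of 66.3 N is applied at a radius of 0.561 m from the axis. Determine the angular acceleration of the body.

I = ½MR² = (1/2)(15.6)(0.678)² = 3.586 kg·m².
τ = F·r = (66.3)(0.561) = 37.19 N·m.
Newton's second law for rotation, τ = Iα, gives α = τ/I = 37.19/3.586 = 10.37 rad/s².

α ≈ 10.4 rad/s²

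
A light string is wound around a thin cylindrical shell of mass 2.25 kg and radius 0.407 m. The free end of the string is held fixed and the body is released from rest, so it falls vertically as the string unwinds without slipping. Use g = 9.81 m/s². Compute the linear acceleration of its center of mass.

a ≈ 4.91 m/s²

Translation: Mg − T = Ma. Rotation about the center: TR = Iα with I = MR².
With a = αR: T = (I/R²)a = M a, so Mg = (1 + 1.000)Ma.
a = g/(1 + 1.000) = 9.81/2.000 = 4.905 m/s².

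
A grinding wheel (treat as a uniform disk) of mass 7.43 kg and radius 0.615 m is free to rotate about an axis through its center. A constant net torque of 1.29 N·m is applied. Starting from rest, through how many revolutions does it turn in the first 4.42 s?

≈ 1.43 revolutions

I = ½MR² = (1/2)(7.43)(0.615)² = 1.405 kg·m².
α = τ/I = 1.29/1.405 = 0.9181 rad/s².
θ = ½αt² = ½(0.9181)(4.42)² = 8.968 rad.
Revolutions = θ/(2π) = 1.427.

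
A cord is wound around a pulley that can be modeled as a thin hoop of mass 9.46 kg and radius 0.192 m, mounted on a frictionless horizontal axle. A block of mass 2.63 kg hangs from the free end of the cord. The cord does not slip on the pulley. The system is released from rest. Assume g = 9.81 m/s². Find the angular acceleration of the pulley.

α ≈ 11.1 rad/s²

I = MR² = (9.46)(0.192)² = 0.3487 kg·m².
Block: mg − T = ma. Pulley: TR = Iα. No-slip: a = αR, so T = (I/R²)a = 9.460·a.
Then mg = (m + 9.460)a, so a = (2.63)(9.81)/(2.63 + 9.460) = 2.134 m/s².
α = a/R = 2.134/0.192 = 11.11 rad/s².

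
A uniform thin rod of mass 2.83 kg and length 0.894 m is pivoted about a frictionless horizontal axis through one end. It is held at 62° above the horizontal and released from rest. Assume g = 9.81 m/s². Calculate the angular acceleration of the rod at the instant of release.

About the pivot, I = (1/3)ML² = (1/3)(2.83)(0.894)² = 0.7539 kg·m².
The weight acts at the center, a distance L/2 = 0.4470 m from the pivot; τ = Mg(L/2) cos 62° = 5.826 N·m.
α = τ/I = 5.826/0.7539 = 7.727 rad/s².
(Equivalently α = (3g/(2L)) cos 62° = 7.727 rad/s².)

α ≈ 7.73 rad/s²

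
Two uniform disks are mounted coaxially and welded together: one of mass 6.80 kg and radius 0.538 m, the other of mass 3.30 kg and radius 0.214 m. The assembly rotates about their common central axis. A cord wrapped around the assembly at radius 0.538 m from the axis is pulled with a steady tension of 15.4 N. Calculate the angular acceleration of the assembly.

I = ½M₁R₁² + ½M₂R₂² = ½(6.80)(0.538)² + ½(3.30)(0.214)² = 1.060 kg·m².
τ = F r = (15.4)(0.538) = 8.285 N·m.
α = τ/I = 8.285/1.060 = 7.819 rad/s².

α ≈ 7.82 rad/s²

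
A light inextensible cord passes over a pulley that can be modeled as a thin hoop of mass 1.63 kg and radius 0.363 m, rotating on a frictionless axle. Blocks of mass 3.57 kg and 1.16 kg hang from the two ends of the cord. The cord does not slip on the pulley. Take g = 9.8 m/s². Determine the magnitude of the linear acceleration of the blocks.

I = MR² = (1.63)(0.363)² = 0.2148 kg·m².
Heavier block: m₁g − T₁ = m₁a. Lighter block: T₂ − m₂g = m₂a.
Pulley: (T₁ − T₂)R = Iα = I(a/R), so T₁ − T₂ = (I/R²)a = 1·M_p a = 1.630·a.
Adding the three: (m₁ − m₂)g = (m₁ + m₂ + 1.630)a, so a = (3.57 − 1.16)(9.8)/(3.57 + 1.16 + 1.630) = 3.714 m/s².

a ≈ 3.71 m/s²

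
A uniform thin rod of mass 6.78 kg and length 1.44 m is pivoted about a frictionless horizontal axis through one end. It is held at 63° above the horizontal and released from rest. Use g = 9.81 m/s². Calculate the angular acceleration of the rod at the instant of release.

About the pivot, I = (1/3)ML² = (1/3)(6.78)(1.44)² = 4.686 kg·m².
The weight acts at the center, a distance L/2 = 0.7200 m from the pivot; τ = Mg(L/2) cos 63° = 21.74 N·m.
α = τ/I = 21.74/4.686 = 4.639 rad/s².
(Equivalently α = (3g/(2L)) cos 63° = 4.639 rad/s².)

α ≈ 4.64 rad/s²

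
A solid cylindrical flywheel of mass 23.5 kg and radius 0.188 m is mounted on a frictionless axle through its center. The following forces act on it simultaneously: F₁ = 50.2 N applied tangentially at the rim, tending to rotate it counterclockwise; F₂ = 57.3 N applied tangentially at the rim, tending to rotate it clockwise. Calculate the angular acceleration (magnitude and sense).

α ≈ 3.21 rad/s², clockwise

I = ½MR² = (1/2)(23.5)(0.188)² = 0.4153 kg·m².
Taking counterclockwise as positive: τ₁ = +(50.2)(0.188) = +9.438 N·m; τ₂ = −(57.3)(0.188) = −10.77 N·m.
Net torque τ = -1.335 N·m.
α = τ/I = -1.335/0.4153 = -3.214 rad/s².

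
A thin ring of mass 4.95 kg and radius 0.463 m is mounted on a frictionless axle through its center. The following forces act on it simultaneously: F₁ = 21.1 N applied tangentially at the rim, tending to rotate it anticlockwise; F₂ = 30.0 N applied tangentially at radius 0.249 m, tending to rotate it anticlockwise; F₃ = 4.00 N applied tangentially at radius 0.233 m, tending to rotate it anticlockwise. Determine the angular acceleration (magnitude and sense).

α ≈ 17.1 rad/s², anticlockwise

I = MR² = (4.95)(0.463)² = 1.061 kg·m².
Taking anticlockwise as positive: τ₁ = +(21.1)(0.463) = +9.769 N·m; τ₂ = +(30.0)(0.249) = +7.470 N·m; τ₃ = +(4.00)(0.233) = +0.9320 N·m.
Net torque τ = 18.17 N·m.
α = τ/I = 18.17/1.061 = 17.12 rad/s².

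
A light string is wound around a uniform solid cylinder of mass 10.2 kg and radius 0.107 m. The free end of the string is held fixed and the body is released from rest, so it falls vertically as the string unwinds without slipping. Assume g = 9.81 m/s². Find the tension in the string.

T ≈ 33.4 N

Translation: Mg − T = Ma. Rotation about the center: TR = Iα with I = ½MR².
With a = αR: T = (I/R²)a = (1/2)M a, so Mg = (1 + 0.5000)Ma.
a = g/(1 + 0.5000) = 9.81/1.500 = 6.540 m/s².
T = 0.5000·M·a = (0.5000)(10.2)(6.540) = 33.35 N.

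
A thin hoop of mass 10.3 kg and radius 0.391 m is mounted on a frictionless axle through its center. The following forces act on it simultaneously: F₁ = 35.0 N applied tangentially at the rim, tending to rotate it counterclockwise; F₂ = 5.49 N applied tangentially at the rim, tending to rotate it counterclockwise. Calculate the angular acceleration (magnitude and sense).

α ≈ 10.1 rad/s², counterclockwise

I = MR² = (10.3)(0.391)² = 1.575 kg·m².
Taking counterclockwise as positive: τ₁ = +(35.0)(0.391) = +13.69 N·m; τ₂ = +(5.49)(0.391) = +2.147 N·m.
Net torque τ = 15.83 N·m.
α = τ/I = 15.83/1.575 = 10.05 rad/s².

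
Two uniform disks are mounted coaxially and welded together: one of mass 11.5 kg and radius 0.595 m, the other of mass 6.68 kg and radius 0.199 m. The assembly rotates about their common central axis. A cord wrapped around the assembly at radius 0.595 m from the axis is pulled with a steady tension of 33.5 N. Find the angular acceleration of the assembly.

α ≈ 9.19 rad/s²

I = ½M₁R₁² + ½M₂R₂² = ½(11.5)(0.595)² + ½(6.68)(0.199)² = 2.168 kg·m².
τ = F r = (33.5)(0.595) = 19.93 N·m.
α = τ/I = 19.93/2.168 = 9.194 rad/s².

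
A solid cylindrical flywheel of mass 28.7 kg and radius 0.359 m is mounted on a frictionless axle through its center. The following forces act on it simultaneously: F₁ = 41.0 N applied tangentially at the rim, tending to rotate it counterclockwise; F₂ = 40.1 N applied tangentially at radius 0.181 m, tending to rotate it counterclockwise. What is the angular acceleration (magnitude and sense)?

I = ½MR² = (1/2)(28.7)(0.359)² = 1.849 kg·m².
Taking counterclockwise as positive: τ₁ = +(41.0)(0.359) = +14.72 N·m; τ₂ = +(40.1)(0.181) = +7.258 N·m.
Net torque τ = 21.98 N·m.
α = τ/I = 21.98/1.849 = 11.88 rad/s².

α ≈ 11.9 rad/s², counterclockwise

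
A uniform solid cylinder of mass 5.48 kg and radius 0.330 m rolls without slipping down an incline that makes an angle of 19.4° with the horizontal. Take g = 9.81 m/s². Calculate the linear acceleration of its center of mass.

a ≈ 2.17 m/s²

Translation along the incline: Mg sinθ − f = Ma.
Rotation about the center: fR = Iα with I = ½MR². No-slip gives a = αR, so f = (I/R²)a = (1/2)M a.
Substituting: Mg sinθ = (1 + 0.5000)Ma, so a = g sinθ/(1 + 0.5000) = (9.81) sin 19.4° / 1.500 = 2.172 m/s².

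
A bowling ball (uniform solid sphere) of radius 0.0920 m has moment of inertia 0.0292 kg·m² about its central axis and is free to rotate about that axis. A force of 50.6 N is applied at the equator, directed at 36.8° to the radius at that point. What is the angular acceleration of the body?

Only the tangential component produces torque: τ = F R sinθ = (50.6)(0.0920) sin 36.8° = 2.789 N·m.
From τ = Iα: α = 2.789/0.02920 = 95.50 rad/s².

α ≈ 95.5 rad/s²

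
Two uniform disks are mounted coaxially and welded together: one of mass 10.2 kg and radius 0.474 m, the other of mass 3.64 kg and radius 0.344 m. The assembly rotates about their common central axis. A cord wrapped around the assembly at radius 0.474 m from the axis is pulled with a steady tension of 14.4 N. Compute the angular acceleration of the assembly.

I = ½M₁R₁² + ½M₂R₂² = ½(10.2)(0.474)² + ½(3.64)(0.344)² = 1.361 kg·m².
τ = F r = (14.4)(0.474) = 6.826 N·m.
α = τ/I = 6.826/1.361 = 5.014 rad/s².

α ≈ 5.01 rad/s²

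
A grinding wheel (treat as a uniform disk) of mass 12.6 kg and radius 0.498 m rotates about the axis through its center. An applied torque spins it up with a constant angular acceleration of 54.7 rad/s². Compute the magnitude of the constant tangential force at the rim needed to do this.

I = ½MR² = (1/2)(12.6)(0.498)² = 1.562 kg·m².
The required torque is τ = Iα = (1.562)(54.70) = 85.46 N·m.
A tangential force at the rim gives τ = FR, so F = τ/R = 85.46/0.498 = 171.6 N.

F ≈ 172 N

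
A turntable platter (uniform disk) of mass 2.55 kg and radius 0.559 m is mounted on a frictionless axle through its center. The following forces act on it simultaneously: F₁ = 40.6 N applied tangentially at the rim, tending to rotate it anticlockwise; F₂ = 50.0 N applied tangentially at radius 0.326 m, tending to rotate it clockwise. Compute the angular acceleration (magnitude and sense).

I = ½MR² = (1/2)(2.55)(0.559)² = 0.3984 kg·m².
Taking anticlockwise as positive: τ₁ = +(40.6)(0.559) = +22.70 N·m; τ₂ = −(50.0)(0.326) = −16.30 N·m.
Net torque τ = 6.395 N·m.
α = τ/I = 6.395/0.3984 = 16.05 rad/s².

α ≈ 16.1 rad/s², anticlockwise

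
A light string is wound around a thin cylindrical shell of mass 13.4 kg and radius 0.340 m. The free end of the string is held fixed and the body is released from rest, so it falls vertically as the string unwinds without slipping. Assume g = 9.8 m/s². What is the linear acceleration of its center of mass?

a ≈ 4.90 m/s²

Translation: Mg − T = Ma. Rotation about the center: TR = Iα with I = MR².
With a = αR: T = (I/R²)a = M a, so Mg = (1 + 1.000)Ma.
a = g/(1 + 1.000) = 9.8/2.000 = 4.900 m/s².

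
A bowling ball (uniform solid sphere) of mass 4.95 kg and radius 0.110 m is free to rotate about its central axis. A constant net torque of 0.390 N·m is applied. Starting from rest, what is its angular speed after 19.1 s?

ω ≈ 311 rad/s

I = (2/5)MR² = (2/5)(4.95)(0.110)² = 0.02396 kg·m².
α = τ/I = 0.390/0.02396 = 16.28 rad/s².
ω = ω₀ + αt = 0 + (16.28)(19.1) = 310.9 rad/s.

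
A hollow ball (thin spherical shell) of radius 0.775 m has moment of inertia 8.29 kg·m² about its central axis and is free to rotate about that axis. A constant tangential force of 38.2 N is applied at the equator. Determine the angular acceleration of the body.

α ≈ 3.57 rad/s²

τ = F R = (38.2)(0.775) = 29.61 N·m.
From τ = Iα: α = 29.61/8.290 = 3.571 rad/s².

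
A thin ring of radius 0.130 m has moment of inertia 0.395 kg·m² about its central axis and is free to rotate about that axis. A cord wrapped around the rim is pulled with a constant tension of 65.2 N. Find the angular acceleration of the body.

α ≈ 21.5 rad/s²

τ = F R = (65.2)(0.130) = 8.476 N·m.
Newton's second law for rotation, τ = Iα, gives α = τ/I = 8.476/0.3950 = 21.46 rad/s².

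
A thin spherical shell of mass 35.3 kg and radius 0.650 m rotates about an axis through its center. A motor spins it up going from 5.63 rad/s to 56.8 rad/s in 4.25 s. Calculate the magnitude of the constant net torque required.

I = (2/3)MR² = (2/3)(35.3)(0.650)² = 9.943 kg·m².
α = Δω/Δt = (56.8 − 5.63)/4.25 = 12.04 rad/s².
τ = Iα = (9.943)(12.04) = 119.7 N·m.

τ ≈ 120 N·m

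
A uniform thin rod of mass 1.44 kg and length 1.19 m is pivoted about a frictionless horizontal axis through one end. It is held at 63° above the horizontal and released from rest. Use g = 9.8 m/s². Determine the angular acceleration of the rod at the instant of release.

α ≈ 5.61 rad/s²

About the pivot, I = (1/3)ML² = (1/3)(1.44)(1.19)² = 0.6797 kg·m².
The weight acts at the center, a distance L/2 = 0.5950 m from the pivot; τ = Mg(L/2) cos 63° = 3.812 N·m.
α = τ/I = 3.812/0.6797 = 5.608 rad/s².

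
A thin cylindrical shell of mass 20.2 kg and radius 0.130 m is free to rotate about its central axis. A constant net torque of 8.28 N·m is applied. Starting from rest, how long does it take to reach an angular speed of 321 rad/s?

t ≈ 13.2 s

I = MR² = (20.2)(0.130)² = 0.3414 kg·m².
α = τ/I = 8.28/0.3414 = 24.25 rad/s².
ω = αt ⇒ t = ω/α = 321/24.25 = 13.23 s.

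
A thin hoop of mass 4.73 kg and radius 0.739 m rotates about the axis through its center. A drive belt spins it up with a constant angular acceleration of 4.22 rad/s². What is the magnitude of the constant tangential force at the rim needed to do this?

I = MR² = (4.73)(0.739)² = 2.583 kg·m².
The required torque is τ = Iα = (2.583)(4.220) = 10.90 N·m.
A tangential force at the rim gives τ = FR, so F = τ/R = 10.90/0.739 = 14.75 N.

F ≈ 14.8 N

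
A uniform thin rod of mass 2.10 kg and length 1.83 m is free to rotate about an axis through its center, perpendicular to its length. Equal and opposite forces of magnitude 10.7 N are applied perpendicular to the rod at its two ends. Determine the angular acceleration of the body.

α ≈ 33.4 rad/s²

I = (1/12)ML² = (1/12)(2.10)(1.83)² = 0.5861 kg·m².
The couple gives τ = F·(L/2) + F·(L/2) = F L = (10.7)(1.83) = 19.58 N·m.
From τ = Iα: α = 19.58/0.5861 = 33.41 rad/s².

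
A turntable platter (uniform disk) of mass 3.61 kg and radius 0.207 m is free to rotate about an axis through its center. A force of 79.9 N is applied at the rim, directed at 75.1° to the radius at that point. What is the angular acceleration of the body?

I = ½MR² = (1/2)(3.61)(0.207)² = 0.07734 kg·m².
Only the tangential component produces torque: τ = F R sinθ = (79.9)(0.207) sin 75.1° = 15.98 N·m.
Newton's second law for rotation, τ = Iα, gives α = τ/I = 15.98/0.07734 = 206.7 rad/s².

α ≈ 207 rad/s²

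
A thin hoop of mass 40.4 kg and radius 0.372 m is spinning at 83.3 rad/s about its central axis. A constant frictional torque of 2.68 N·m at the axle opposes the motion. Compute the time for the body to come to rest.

I = MR² = (40.4)(0.372)² = 5.591 kg·m².
The net torque has magnitude 2.68 N·m, opposing ω.
|α| = τ/I = 2.680/5.591 = 0.4794 rad/s² (deceleration).
0 = ω₀ − |α|t ⇒ t = ω₀/|α| = 83.3/0.4794 = 173.8 s.

t ≈ 174 s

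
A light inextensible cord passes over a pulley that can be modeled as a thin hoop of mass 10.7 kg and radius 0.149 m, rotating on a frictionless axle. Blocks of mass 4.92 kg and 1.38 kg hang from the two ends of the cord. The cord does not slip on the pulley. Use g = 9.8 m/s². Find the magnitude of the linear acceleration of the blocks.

I = MR² = (10.7)(0.149)² = 0.2376 kg·m².
Heavier block: m₁g − T₁ = m₁a. Lighter block: T₂ − m₂g = m₂a.
Pulley: (T₁ − T₂)R = Iα = I(a/R), so T₁ − T₂ = (I/R²)a = 1·M_p a = 10.70·a.
Adding the three: (m₁ − m₂)g = (m₁ + m₂ + 10.70)a, so a = (4.92 − 1.38)(9.8)/(4.92 + 1.38 + 10.70) = 2.041 m/s².

a ≈ 2.04 m/s²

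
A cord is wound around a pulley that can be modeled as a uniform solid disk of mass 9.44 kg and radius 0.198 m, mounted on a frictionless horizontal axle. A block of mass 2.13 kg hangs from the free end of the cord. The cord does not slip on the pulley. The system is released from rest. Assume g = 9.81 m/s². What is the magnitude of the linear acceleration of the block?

a ≈ 3.05 m/s²

I = ½MR² = (1/2)(9.44)(0.198)² = 0.1850 kg·m².
Block: mg − T = ma. Pulley: TR = Iα. No-slip: a = αR, so T = (I/R²)a = 4.720·a.
Then mg = (m + 4.720)a, so a = (2.13)(9.81)/(2.13 + 4.720) = 3.050 m/s².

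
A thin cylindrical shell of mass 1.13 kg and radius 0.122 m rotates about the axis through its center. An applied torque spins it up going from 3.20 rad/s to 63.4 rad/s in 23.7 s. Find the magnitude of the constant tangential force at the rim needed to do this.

I = MR² = (1.13)(0.122)² = 0.01682 kg·m².
α = Δω/Δt = (63.4 − 3.20)/23.7 = 2.540 rad/s².
The required torque is τ = Iα = (0.01682)(2.540) = 0.04272 N·m.
A tangential force at the rim gives τ = FR, so F = τ/R = 0.04272/0.122 = 0.3502 N.

F ≈ 0.350 N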